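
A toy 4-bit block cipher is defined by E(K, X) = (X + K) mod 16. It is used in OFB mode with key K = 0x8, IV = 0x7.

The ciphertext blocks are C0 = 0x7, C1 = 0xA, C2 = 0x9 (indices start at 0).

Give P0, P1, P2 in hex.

OFB decryption: S_i = E(K, S_{i−1}) with S_{−1} = IV; P_i = C_i ⊕ S_i.
P0: S = E(K, 0x7) = 0xF; 0x7 ⊕ 0xF = 0x8.
P1: S = E(K, 0xF) = 0x7; 0xA ⊕ 0x7 = 0xD.
P2: S = E(K, 0x7) = 0xF; 0x9 ⊕ 0xF = 0x6.

P0 = 0x8, P1 = 0xD, P2 = 0x6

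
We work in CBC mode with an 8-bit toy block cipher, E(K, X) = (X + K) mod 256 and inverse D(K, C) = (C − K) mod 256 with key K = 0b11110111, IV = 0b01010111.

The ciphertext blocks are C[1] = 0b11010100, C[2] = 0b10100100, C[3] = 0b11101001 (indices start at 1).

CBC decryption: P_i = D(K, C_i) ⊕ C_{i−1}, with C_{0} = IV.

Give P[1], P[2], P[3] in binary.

P[1]: D(K, 0b11010100) = 0b11011101; 0b11011101 ⊕ 0b01010111 = 0b10001010.
P[2]: D(K, 0b10100100) = 0b10101101; 0b10101101 ⊕ 0b11010100 = 0b01111001.
P[3]: D(K, 0b11101001) = 0b11110010; 0b11110010 ⊕ 0b10100100 = 0b01010110.

P[1] = 0b10001010, P[2] = 0b01111001, P[3] = 0b01010110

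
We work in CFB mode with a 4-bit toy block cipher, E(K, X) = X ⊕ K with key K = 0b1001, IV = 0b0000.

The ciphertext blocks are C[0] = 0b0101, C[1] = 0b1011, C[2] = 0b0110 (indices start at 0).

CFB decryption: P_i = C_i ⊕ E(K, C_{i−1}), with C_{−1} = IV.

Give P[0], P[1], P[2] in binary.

P[0] = 0b1100, P[1] = 0b0111, P[2] = 0b0100

P[0]: E(K, 0b0000) = 0b1001; 0b0101 ⊕ 0b1001 = 0b1100.
P[1]: E(K, 0b0101) = 0b1100; 0b1011 ⊕ 0b1100 = 0b0111.
P[2]: E(K, 0b1011) = 0b0010; 0b0110 ⊕ 0b0010 = 0b0100.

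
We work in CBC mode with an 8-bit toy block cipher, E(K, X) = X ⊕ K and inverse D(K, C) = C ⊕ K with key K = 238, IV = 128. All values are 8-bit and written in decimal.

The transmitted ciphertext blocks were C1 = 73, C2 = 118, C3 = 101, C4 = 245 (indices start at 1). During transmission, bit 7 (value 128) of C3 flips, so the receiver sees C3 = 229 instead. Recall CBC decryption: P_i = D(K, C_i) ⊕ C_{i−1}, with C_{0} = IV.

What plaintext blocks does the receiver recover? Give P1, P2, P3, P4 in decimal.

P1 = 39, P2 = 209, P3 = 125, P4 = 254

Only C3 changed, to 229. In CBC, a change in C_i garbles P_i and flips the same bit in P_{i+1}. Decrypting the received ciphertext:
P1: D(K, 73) = 167; 167 ⊕ 128 = 39.
P2: D(K, 118) = 152; 152 ⊕ 73 = 209.
P3: D(K, 229) = 11; 11 ⊕ 118 = 125.
P4: D(K, 245) = 27; 27 ⊕ 229 = 254.
Blocks that differ from the original plaintext: P3, P4.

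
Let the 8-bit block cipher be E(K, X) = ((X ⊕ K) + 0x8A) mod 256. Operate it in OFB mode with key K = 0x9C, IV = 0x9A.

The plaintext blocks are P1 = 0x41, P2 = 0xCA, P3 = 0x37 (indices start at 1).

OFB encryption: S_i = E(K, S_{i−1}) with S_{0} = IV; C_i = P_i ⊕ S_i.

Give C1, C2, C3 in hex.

C1: S = E(K, 0x9A) = 0x90; 0x41 ⊕ 0x90 = 0xD1.
C2: S = E(K, 0x90) = 0x96; 0xCA ⊕ 0x96 = 0x5C.
C3: S = E(K, 0x96) = 0x94; 0x37 ⊕ 0x94 = 0xA3.

C1 = 0xD1, C2 = 0x5C, C3 = 0xA3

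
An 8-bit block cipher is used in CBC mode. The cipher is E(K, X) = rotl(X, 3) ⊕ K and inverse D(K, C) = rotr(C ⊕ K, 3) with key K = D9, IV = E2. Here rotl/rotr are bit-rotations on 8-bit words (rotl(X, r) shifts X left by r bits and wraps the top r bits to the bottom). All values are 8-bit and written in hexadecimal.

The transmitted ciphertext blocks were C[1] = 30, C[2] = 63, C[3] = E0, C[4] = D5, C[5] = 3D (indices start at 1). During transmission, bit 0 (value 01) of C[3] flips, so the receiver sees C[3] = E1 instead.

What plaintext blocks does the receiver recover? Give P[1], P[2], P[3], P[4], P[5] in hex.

CBC decryption: P_i = D(K, C_i) ⊕ C_{i−1}, with C_{0} = IV.
Only C[3] changed, to E1. In CBC, a change in C_i garbles P_i and flips the same bit in P_{i+1}. Decrypting the received ciphertext:
P[1]: D(K, 30) = 3D; 3D ⊕ E2 = DF.
P[2]: D(K, 63) = 57; 57 ⊕ 30 = 67.
P[3]: D(K, E1) = 07; 07 ⊕ 63 = 64.
P[4]: D(K, D5) = 81; 81 ⊕ E1 = 60.
P[5]: D(K, 3D) = 9C; 9C ⊕ D5 = 49.
Blocks that differ from the original plaintext: P[3], P[4].

P[1] = DF, P[2] = 67, P[3] = 64, P[4] = 60, P[5] = 49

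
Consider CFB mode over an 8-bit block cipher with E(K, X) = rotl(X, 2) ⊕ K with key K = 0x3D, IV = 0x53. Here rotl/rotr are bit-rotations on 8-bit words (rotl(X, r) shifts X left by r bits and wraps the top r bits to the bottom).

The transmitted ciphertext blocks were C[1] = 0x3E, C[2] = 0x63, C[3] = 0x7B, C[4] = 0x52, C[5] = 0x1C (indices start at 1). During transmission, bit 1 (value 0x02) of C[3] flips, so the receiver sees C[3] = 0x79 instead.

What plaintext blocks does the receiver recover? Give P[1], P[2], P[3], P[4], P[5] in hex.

P[1] = 0x4E, P[2] = 0xA6, P[3] = 0xC9, P[4] = 0x8A, P[5] = 0x68

CFB decryption: P_i = C_i ⊕ E(K, C_{i−1}), with C_{0} = IV.
Only C[3] changed, to 0x79. In CFB, a change in C_i flips the same bit in P_i and garbles P_{i+1}. Decrypting the received ciphertext:
P[1]: E(K, 0x53) = 0x70; 0x3E ⊕ 0x70 = 0x4E.
P[2]: E(K, 0x3E) = 0xC5; 0x63 ⊕ 0xC5 = 0xA6.
P[3]: E(K, 0x63) = 0xB0; 0x79 ⊕ 0xB0 = 0xC9.
P[4]: E(K, 0x79) = 0xD8; 0x52 ⊕ 0xD8 = 0x8A.
P[5]: E(K, 0x52) = 0x74; 0x1C ⊕ 0x74 = 0x68.
Blocks that differ from the original plaintext: P[3], P[4].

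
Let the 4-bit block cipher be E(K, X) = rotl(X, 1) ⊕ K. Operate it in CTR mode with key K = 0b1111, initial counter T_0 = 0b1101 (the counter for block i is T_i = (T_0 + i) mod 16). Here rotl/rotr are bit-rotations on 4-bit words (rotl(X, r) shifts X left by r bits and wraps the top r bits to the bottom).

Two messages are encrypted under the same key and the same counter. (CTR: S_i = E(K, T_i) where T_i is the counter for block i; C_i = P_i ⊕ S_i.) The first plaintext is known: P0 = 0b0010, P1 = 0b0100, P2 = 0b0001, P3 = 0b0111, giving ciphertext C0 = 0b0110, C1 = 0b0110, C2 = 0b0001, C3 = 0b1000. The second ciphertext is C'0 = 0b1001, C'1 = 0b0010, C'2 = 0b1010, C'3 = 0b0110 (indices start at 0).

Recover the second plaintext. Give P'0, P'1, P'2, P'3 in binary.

In CTR with a reused counter, both messages share the same keystream S_i, so C_i ⊕ C'_i = P_i ⊕ P'_i and thus P'_i = P_i ⊕ C_i ⊕ C'_i.
P'0: 0b0010 ⊕ 0b0110 ⊕ 0b1001 = 0b1101.
P'1: 0b0100 ⊕ 0b0110 ⊕ 0b0010 = 0b0000.
P'2: 0b0001 ⊕ 0b0001 ⊕ 0b1010 = 0b1010.
P'3: 0b0111 ⊕ 0b1000 ⊕ 0b0110 = 0b1001.

P'0 = 0b1101, P'1 = 0b0000, P'2 = 0b1010, P'3 = 0b1001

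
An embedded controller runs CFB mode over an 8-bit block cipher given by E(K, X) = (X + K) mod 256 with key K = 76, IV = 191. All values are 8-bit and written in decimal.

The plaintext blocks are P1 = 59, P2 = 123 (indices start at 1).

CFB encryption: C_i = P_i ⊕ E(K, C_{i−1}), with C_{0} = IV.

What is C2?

C2 = 7

C1: E(K, 191) = 11; 59 ⊕ 11 = 48.
C2: E(K, 48) = 124; 123 ⊕ 124 = 7.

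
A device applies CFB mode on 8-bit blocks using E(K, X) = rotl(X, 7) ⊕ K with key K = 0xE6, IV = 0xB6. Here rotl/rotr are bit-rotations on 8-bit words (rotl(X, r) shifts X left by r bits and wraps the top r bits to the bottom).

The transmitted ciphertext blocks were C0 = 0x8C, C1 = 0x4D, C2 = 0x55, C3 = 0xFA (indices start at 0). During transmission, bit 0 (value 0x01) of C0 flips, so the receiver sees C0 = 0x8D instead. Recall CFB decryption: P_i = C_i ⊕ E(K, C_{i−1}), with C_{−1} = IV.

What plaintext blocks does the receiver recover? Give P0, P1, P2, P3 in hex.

P0 = 0x30, P1 = 0x6D, P2 = 0x15, P3 = 0xB6

Only C0 changed, to 0x8D. In CFB, a change in C_i flips the same bit in P_i and garbles P_{i+1}. Decrypting the received ciphertext:
P0: E(K, 0xB6) = 0xBD; 0x8D ⊕ 0xBD = 0x30.
P1: E(K, 0x8D) = 0x20; 0x4D ⊕ 0x20 = 0x6D.
P2: E(K, 0x4D) = 0x40; 0x55 ⊕ 0x40 = 0x15.
P3: E(K, 0x55) = 0x4C; 0xFA ⊕ 0x4C = 0xB6.
Blocks that differ from the original plaintext: P0, P1.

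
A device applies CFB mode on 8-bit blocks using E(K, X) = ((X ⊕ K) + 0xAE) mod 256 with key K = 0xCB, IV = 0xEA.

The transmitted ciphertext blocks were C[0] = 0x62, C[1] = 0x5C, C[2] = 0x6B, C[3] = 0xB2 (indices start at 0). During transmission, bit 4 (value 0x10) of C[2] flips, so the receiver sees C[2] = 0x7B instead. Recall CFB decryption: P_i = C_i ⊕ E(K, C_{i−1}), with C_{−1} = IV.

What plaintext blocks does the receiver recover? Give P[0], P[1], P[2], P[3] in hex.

P[0] = 0xAD, P[1] = 0x0B, P[2] = 0x3E, P[3] = 0xEC

Only C[2] changed, to 0x7B. In CFB, a change in C_i flips the same bit in P_i and garbles P_{i+1}. Decrypting the received ciphertext:
P[0]: E(K, 0xEA) = 0xCF; 0x62 ⊕ 0xCF = 0xAD.
P[1]: E(K, 0x62) = 0x57; 0x5C ⊕ 0x57 = 0x0B.
P[2]: E(K, 0x5C) = 0x45; 0x7B ⊕ 0x45 = 0x3E.
P[3]: E(K, 0x7B) = 0x5E; 0xB2 ⊕ 0x5E = 0xEC.
Blocks that differ from the original plaintext: P[2], P[3].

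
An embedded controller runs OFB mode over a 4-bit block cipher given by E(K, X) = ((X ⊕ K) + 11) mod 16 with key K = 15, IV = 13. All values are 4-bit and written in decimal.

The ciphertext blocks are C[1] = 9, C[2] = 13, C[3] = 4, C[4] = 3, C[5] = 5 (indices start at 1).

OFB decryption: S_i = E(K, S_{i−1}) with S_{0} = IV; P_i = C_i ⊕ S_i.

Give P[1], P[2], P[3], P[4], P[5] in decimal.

P[1]: S = E(K, 13) = 13; 9 ⊕ 13 = 4.
P[2]: S = E(K, 13) = 13; 13 ⊕ 13 = 0.
P[3]: S = E(K, 13) = 13; 4 ⊕ 13 = 9.
P[4]: S = E(K, 13) = 13; 3 ⊕ 13 = 14.
P[5]: S = E(K, 13) = 13; 5 ⊕ 13 = 8.

P[1] = 4, P[2] = 0, P[3] = 9, P[4] = 14, P[5] = 8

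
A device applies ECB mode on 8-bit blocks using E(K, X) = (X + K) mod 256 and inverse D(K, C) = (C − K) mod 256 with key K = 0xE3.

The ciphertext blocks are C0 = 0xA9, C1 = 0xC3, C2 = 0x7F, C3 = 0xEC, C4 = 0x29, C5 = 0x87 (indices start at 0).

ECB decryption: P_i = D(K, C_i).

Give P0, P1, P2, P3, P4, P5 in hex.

P0: D(K, 0xA9) = 0xC6.
P1: D(K, 0xC3) = 0xE0.
P2: D(K, 0x7F) = 0x9C.
P3: D(K, 0xEC) = 0x09.
P4: D(K, 0x29) = 0x46.
P5: D(K, 0x87) = 0xA4.

P0 = 0xC6, P1 = 0xE0, P2 = 0x9C, P3 = 0x09, P4 = 0x46, P5 = 0xA4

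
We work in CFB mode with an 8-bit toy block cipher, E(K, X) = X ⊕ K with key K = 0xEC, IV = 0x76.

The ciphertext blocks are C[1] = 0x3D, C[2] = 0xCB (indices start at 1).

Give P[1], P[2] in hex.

CFB decryption: P_i = C_i ⊕ E(K, C_{i−1}), with C_{0} = IV.
P[1]: E(K, 0x76) = 0x9A; 0x3D ⊕ 0x9A = 0xA7.
P[2]: E(K, 0x3D) = 0xD1; 0xCB ⊕ 0xD1 = 0x1A.

P[1] = 0xA7, P[2] = 0x1A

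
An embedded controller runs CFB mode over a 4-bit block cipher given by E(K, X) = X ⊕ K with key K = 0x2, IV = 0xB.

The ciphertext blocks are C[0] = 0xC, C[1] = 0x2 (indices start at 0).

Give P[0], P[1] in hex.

P[0] = 0x5, P[1] = 0xC

CFB decryption: P_i = C_i ⊕ E(K, C_{i−1}), with C_{−1} = IV.
P[0]: E(K, 0xB) = 0x9; 0xC ⊕ 0x9 = 0x5.
P[1]: E(K, 0xC) = 0xE; 0x2 ⊕ 0xE = 0xC.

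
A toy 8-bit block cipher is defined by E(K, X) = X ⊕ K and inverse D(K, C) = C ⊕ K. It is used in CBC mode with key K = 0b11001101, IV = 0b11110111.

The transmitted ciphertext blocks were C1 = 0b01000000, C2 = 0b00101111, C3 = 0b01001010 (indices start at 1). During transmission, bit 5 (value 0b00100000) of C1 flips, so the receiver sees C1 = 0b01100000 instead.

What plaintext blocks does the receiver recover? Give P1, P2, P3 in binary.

P1 = 0b01011010, P2 = 0b10000010, P3 = 0b10101000

CBC decryption: P_i = D(K, C_i) ⊕ C_{i−1}, with C_{0} = IV.
Only C1 changed, to 0b01100000. In CBC, a change in C_i garbles P_i and flips the same bit in P_{i+1}. Decrypting the received ciphertext:
P1: D(K, 0b01100000) = 0b10101101; 0b10101101 ⊕ 0b11110111 = 0b01011010.
P2: D(K, 0b00101111) = 0b11100010; 0b11100010 ⊕ 0b01100000 = 0b10000010.
P3: D(K, 0b01001010) = 0b10000111; 0b10000111 ⊕ 0b00101111 = 0b10101000.
Blocks that differ from the original plaintext: P1, P2.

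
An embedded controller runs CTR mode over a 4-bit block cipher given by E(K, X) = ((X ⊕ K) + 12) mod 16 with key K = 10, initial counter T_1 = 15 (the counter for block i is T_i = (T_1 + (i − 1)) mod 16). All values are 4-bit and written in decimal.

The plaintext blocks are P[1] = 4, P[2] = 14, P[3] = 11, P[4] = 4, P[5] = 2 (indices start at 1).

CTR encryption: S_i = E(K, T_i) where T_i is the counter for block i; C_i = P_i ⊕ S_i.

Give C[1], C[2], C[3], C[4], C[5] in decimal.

C[1] = 5, C[2] = 8, C[3] = 12, C[4] = 0, C[5] = 7

C[1]: T = 15, S = E(K, T) = 1; 4 ⊕ 1 = 5.
C[2]: T = 0, S = E(K, T) = 6; 14 ⊕ 6 = 8.
C[3]: T = 1, S = E(K, T) = 7; 11 ⊕ 7 = 12.
C[4]: T = 2, S = E(K, T) = 4; 4 ⊕ 4 = 0.
C[5]: T = 3, S = E(K, T) = 5; 2 ⊕ 5 = 7.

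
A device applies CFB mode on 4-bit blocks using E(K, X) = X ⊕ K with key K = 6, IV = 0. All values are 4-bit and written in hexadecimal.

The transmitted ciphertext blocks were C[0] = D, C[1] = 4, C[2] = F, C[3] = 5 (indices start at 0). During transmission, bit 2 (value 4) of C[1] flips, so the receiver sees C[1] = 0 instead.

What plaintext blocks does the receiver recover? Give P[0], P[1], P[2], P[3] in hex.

CFB decryption: P_i = C_i ⊕ E(K, C_{i−1}), with C_{−1} = IV.
Only C[1] changed, to 0. In CFB, a change in C_i flips the same bit in P_i and garbles P_{i+1}. Decrypting the received ciphertext:
P[0]: E(K, 0) = 6; D ⊕ 6 = B.
P[1]: E(K, D) = B; 0 ⊕ B = B.
P[2]: E(K, 0) = 6; F ⊕ 6 = 9.
P[3]: E(K, F) = 9; 5 ⊕ 9 = C.
Blocks that differ from the original plaintext: P[1], P[2].

P[0] = B, P[1] = B, P[2] = 9, P[3] = C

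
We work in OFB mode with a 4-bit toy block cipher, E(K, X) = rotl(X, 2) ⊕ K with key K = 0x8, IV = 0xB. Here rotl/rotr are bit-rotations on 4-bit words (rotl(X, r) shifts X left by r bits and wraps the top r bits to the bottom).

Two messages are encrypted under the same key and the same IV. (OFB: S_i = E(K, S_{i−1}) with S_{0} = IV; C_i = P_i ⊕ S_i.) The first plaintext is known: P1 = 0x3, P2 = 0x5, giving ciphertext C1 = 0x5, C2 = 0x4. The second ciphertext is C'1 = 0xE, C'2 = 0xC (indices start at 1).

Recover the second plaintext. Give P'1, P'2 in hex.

P'1 = 0x8, P'2 = 0xD

In OFB with a reused IV, both messages share the same keystream S_i, so C_i ⊕ C'_i = P_i ⊕ P'_i and thus P'_i = P_i ⊕ C_i ⊕ C'_i.
P'1: 0x3 ⊕ 0x5 ⊕ 0xE = 0x8.
P'2: 0x5 ⊕ 0x4 ⊕ 0xC = 0xD.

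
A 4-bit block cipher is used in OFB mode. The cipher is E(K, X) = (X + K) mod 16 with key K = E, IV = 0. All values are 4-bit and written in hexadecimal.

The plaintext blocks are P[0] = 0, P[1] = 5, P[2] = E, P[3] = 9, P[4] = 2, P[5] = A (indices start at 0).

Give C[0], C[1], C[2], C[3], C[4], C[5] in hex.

OFB encryption: S_i = E(K, S_{i−1}) with S_{−1} = IV; C_i = P_i ⊕ S_i.
C[0]: S = E(K, 0) = E; 0 ⊕ E = E.
C[1]: S = E(K, E) = C; 5 ⊕ C = 9.
C[2]: S = E(K, C) = A; E ⊕ A = 4.
C[3]: S = E(K, A) = 8; 9 ⊕ 8 = 1.
C[4]: S = E(K, 8) = 6; 2 ⊕ 6 = 4.
C[5]: S = E(K, 6) = 4; A ⊕ 4 = E.

C[0] = E, C[1] = 9, C[2] = 4, C[3] = 1, C[4] = 4, C[5] = E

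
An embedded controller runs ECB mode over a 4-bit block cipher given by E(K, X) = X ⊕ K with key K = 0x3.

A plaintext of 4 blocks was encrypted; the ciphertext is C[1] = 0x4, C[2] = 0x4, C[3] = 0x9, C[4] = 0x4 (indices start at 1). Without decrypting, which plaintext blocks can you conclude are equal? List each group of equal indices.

P[1] = P[2] = P[4]

ECB encrypts each block independently with the same key, so equal ciphertext blocks imply equal plaintext blocks.
C[1] = C[2] = C[4] = 0x4, so P[1] = P[2] = P[4].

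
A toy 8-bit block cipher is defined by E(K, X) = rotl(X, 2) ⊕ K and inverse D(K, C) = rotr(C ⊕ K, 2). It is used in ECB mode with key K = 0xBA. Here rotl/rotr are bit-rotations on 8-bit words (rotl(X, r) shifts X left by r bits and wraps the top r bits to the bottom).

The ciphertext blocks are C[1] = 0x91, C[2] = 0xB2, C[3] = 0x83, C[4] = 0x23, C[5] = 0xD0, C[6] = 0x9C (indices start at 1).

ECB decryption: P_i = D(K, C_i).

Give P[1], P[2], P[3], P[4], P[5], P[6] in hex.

P[1] = 0xCA, P[2] = 0x02, P[3] = 0x4E, P[4] = 0x66, P[5] = 0x9A, P[6] = 0x89

P[1]: D(K, 0x91) = 0xCA.
P[2]: D(K, 0xB2) = 0x02.
P[3]: D(K, 0x83) = 0x4E.
P[4]: D(K, 0x23) = 0x66.
P[5]: D(K, 0xD0) = 0x9A.
P[6]: D(K, 0x9C) = 0x89.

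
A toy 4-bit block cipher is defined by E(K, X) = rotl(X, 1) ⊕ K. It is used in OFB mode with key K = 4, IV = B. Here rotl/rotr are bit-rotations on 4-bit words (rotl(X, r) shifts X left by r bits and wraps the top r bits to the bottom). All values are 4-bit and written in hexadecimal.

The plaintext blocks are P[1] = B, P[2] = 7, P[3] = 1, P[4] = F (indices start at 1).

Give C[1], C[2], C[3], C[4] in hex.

OFB encryption: S_i = E(K, S_{i−1}) with S_{0} = IV; C_i = P_i ⊕ S_i.
C[1]: S = E(K, B) = 3; B ⊕ 3 = 8.
C[2]: S = E(K, 3) = 2; 7 ⊕ 2 = 5.
C[3]: S = E(K, 2) = 0; 1 ⊕ 0 = 1.
C[4]: S = E(K, 0) = 4; F ⊕ 4 = B.

C[1] = 8, C[2] = 5, C[3] = 1, C[4] = B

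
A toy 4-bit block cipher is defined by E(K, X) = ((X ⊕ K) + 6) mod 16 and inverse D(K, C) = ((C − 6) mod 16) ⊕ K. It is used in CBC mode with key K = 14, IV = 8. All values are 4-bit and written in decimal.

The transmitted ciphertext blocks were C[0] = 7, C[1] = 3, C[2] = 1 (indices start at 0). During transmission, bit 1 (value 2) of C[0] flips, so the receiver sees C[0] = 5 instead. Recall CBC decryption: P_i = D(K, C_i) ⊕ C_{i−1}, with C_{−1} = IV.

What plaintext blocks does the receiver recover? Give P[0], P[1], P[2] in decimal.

P[0] = 9, P[1] = 6, P[2] = 6

Only C[0] changed, to 5. In CBC, a change in C_i garbles P_i and flips the same bit in P_{i+1}. Decrypting the received ciphertext:
P[0]: D(K, 5) = 1; 1 ⊕ 8 = 9.
P[1]: D(K, 3) = 3; 3 ⊕ 5 = 6.
P[2]: D(K, 1) = 5; 5 ⊕ 3 = 6.
Blocks that differ from the original plaintext: P[0], P[1].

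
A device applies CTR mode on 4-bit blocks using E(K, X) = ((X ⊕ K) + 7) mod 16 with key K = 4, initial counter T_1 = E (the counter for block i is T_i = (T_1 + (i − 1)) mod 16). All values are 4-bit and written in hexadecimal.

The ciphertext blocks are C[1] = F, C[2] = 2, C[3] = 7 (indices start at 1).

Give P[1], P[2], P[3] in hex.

CTR decryption: S_i = E(K, T_i) where T_i is the counter for block i; P_i = C_i ⊕ S_i.
P[1]: T = E, S = E(K, T) = 1; F ⊕ 1 = E.
P[2]: T = F, S = E(K, T) = 2; 2 ⊕ 2 = 0.
P[3]: T = 0, S = E(K, T) = B; 7 ⊕ B = C.

P[1] = E, P[2] = 0, P[3] = C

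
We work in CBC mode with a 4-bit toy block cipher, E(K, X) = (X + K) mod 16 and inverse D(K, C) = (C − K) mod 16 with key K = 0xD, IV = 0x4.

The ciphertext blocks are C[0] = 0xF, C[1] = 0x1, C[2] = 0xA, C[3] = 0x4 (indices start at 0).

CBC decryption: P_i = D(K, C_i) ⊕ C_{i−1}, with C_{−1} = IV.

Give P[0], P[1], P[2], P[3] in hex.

P[0]: D(K, 0xF) = 0x2; 0x2 ⊕ 0x4 = 0x6.
P[1]: D(K, 0x1) = 0x4; 0x4 ⊕ 0xF = 0xB.
P[2]: D(K, 0xA) = 0xD; 0xD ⊕ 0x1 = 0xC.
P[3]: D(K, 0x4) = 0x7; 0x7 ⊕ 0xA = 0xD.

P[0] = 0x6, P[1] = 0xB, P[2] = 0xC, P[3] = 0xD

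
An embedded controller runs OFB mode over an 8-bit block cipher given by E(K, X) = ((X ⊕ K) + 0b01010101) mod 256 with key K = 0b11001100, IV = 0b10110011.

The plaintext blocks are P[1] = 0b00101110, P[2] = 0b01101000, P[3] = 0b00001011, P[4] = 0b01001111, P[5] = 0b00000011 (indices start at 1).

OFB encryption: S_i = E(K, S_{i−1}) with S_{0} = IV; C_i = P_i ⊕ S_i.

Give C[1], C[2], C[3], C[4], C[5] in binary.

C[1] = 0b11111010, C[2] = 0b00000101, C[3] = 0b11111101, C[4] = 0b11000000, C[5] = 0b10011011

C[1]: S = E(K, 0b10110011) = 0b11010100; 0b00101110 ⊕ 0b11010100 = 0b11111010.
C[2]: S = E(K, 0b11010100) = 0b01101101; 0b01101000 ⊕ 0b01101101 = 0b00000101.
C[3]: S = E(K, 0b01101101) = 0b11110110; 0b00001011 ⊕ 0b11110110 = 0b11111101.
C[4]: S = E(K, 0b11110110) = 0b10001111; 0b01001111 ⊕ 0b10001111 = 0b11000000.
C[5]: S = E(K, 0b10001111) = 0b10011000; 0b00000011 ⊕ 0b10011000 = 0b10011011.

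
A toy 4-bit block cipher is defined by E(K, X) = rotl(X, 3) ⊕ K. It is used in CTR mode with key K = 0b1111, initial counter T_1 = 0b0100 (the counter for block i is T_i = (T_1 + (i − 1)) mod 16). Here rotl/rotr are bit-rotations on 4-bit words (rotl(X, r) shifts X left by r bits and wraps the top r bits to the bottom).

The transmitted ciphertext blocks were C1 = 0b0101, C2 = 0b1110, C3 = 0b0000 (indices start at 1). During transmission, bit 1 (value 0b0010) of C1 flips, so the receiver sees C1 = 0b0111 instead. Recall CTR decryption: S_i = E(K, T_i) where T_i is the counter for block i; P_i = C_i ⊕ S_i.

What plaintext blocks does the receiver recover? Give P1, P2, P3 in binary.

P1 = 0b1010, P2 = 0b1011, P3 = 0b1100

Only C1 changed, to 0b0111. In CTR, a change in C_i flips the same bit in P_i only; the keystream is unaffected. Decrypting the received ciphertext:
P1: T = 0b0100, S = E(K, T) = 0b1101; 0b0111 ⊕ 0b1101 = 0b1010.
P2: T = 0b0101, S = E(K, T) = 0b0101; 0b1110 ⊕ 0b0101 = 0b1011.
P3: T = 0b0110, S = E(K, T) = 0b1100; 0b0000 ⊕ 0b1100 = 0b1100.
Blocks that differ from the original plaintext: P1.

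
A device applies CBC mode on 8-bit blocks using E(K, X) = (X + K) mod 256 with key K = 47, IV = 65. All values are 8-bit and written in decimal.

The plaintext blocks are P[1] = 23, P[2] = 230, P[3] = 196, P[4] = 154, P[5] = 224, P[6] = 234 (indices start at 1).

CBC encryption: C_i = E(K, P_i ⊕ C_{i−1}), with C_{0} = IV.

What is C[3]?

C[1]: P[1] ⊕ 65 = 86; E(K, 86) = 133.
C[2]: P[2] ⊕ 133 = 99; E(K, 99) = 146.
C[3]: P[3] ⊕ 146 = 86; E(K, 86) = 133.

C[3] = 133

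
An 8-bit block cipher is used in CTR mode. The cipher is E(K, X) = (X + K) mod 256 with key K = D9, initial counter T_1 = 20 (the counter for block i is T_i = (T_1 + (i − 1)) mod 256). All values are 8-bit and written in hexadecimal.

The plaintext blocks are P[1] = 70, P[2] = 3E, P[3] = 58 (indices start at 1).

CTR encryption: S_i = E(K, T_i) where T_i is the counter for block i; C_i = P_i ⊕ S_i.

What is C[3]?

C[3] = A3

C[1]: T = 20, S = E(K, T) = F9; 70 ⊕ F9 = 89.
C[2]: T = 21, S = E(K, T) = FA; 3E ⊕ FA = C4.
C[3]: T = 22, S = E(K, T) = FB; 58 ⊕ FB = A3.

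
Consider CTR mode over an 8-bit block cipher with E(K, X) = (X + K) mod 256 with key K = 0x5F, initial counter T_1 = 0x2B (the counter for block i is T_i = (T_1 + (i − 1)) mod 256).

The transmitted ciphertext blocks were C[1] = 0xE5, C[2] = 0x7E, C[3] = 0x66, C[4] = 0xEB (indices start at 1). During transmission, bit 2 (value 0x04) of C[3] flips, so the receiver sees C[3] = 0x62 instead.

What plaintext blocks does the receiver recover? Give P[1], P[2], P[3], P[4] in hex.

P[1] = 0x6F, P[2] = 0xF5, P[3] = 0xEE, P[4] = 0x66

CTR decryption: S_i = E(K, T_i) where T_i is the counter for block i; P_i = C_i ⊕ S_i.
Only C[3] changed, to 0x62. In CTR, a change in C_i flips the same bit in P_i only; the keystream is unaffected. Decrypting the received ciphertext:
P[1]: T = 0x2B, S = E(K, T) = 0x8A; 0xE5 ⊕ 0x8A = 0x6F.
P[2]: T = 0x2C, S = E(K, T) = 0x8B; 0x7E ⊕ 0x8B = 0xF5.
P[3]: T = 0x2D, S = E(K, T) = 0x8C; 0x62 ⊕ 0x8C = 0xEE.
P[4]: T = 0x2E, S = E(K, T) = 0x8D; 0xEB ⊕ 0x8D = 0x66.
Blocks that differ from the original plaintext: P[3].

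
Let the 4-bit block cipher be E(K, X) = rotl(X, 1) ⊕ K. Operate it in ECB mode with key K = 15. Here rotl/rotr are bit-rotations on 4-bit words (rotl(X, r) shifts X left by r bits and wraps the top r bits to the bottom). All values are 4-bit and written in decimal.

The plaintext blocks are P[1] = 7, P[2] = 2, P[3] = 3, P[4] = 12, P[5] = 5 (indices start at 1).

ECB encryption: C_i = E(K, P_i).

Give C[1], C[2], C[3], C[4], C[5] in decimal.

C[1] = 1, C[2] = 11, C[3] = 9, C[4] = 6, C[5] = 5

C[1]: E(K, 7) = 1.
C[2]: E(K, 2) = 11.
C[3]: E(K, 3) = 9.
C[4]: E(K, 12) = 6.
C[5]: E(K, 5) = 5.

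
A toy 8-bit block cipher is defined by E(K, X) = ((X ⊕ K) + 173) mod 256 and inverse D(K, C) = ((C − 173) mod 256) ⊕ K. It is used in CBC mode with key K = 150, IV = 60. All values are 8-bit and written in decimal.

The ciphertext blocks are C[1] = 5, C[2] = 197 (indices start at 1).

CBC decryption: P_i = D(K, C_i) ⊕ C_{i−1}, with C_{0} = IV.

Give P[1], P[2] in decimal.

P[1] = 242, P[2] = 139

P[1]: D(K, 5) = 206; 206 ⊕ 60 = 242.
P[2]: D(K, 197) = 142; 142 ⊕ 5 = 139.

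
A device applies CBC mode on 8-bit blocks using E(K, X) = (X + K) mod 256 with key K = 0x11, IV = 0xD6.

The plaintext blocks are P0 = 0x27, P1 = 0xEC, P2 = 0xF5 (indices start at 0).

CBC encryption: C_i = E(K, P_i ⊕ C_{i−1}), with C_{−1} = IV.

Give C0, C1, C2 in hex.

C0 = 0x02, C1 = 0xFF, C2 = 0x1B

C0: P0 ⊕ 0xD6 = 0xF1; E(K, 0xF1) = 0x02.
C1: P1 ⊕ 0x02 = 0xEE; E(K, 0xEE) = 0xFF.
C2: P2 ⊕ 0xFF = 0x0A; E(K, 0x0A) = 0x1B.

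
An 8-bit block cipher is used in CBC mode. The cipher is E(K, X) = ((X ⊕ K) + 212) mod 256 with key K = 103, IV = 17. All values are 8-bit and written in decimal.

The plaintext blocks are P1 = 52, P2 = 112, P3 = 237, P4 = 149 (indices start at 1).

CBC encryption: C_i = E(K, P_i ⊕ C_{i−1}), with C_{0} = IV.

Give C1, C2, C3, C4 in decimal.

C1: P1 ⊕ 17 = 37; E(K, 37) = 22.
C2: P2 ⊕ 22 = 102; E(K, 102) = 213.
C3: P3 ⊕ 213 = 56; E(K, 56) = 51.
C4: P4 ⊕ 51 = 166; E(K, 166) = 149.

C1 = 22, C2 = 213, C3 = 51, C4 = 149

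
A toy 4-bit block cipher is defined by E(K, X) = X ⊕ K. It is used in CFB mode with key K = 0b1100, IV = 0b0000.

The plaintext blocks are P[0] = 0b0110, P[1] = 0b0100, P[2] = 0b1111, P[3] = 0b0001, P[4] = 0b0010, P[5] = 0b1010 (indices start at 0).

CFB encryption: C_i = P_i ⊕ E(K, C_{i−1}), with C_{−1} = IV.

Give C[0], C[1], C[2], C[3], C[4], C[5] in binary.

C[0] = 0b1010, C[1] = 0b0010, C[2] = 0b0001, C[3] = 0b1100, C[4] = 0b0010, C[5] = 0b0100

C[0]: E(K, 0b0000) = 0b1100; 0b0110 ⊕ 0b1100 = 0b1010.
C[1]: E(K, 0b1010) = 0b0110; 0b0100 ⊕ 0b0110 = 0b0010.
C[2]: E(K, 0b0010) = 0b1110; 0b1111 ⊕ 0b1110 = 0b0001.
C[3]: E(K, 0b0001) = 0b1101; 0b0001 ⊕ 0b1101 = 0b1100.
C[4]: E(K, 0b1100) = 0b0000; 0b0010 ⊕ 0b0000 = 0b0010.
C[5]: E(K, 0b0010) = 0b1110; 0b1010 ⊕ 0b1110 = 0b0100.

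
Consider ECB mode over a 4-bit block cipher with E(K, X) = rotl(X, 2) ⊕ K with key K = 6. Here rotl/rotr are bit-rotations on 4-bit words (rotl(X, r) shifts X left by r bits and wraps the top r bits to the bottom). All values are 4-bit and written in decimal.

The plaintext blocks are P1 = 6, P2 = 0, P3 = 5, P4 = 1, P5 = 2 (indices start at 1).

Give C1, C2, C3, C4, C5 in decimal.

ECB encryption: C_i = E(K, P_i).
C1: E(K, 6) = 15.
C2: E(K, 0) = 6.
C3: E(K, 5) = 3.
C4: E(K, 1) = 2.
C5: E(K, 2) = 14.

C1 = 15, C2 = 6, C3 = 3, C4 = 2, C5 = 14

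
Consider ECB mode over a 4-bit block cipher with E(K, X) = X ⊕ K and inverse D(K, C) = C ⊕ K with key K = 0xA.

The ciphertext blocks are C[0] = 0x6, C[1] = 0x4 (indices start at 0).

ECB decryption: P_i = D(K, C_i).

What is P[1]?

P[1] = 0xE

P[1]: D(K, 0x4) = 0xE.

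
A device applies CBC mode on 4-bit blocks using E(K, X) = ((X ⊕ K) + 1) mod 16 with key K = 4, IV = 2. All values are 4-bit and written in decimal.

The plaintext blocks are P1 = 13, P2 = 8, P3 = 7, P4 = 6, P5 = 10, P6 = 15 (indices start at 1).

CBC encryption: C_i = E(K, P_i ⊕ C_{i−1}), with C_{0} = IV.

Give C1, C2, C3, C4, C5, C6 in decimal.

C1: P1 ⊕ 2 = 15; E(K, 15) = 12.
C2: P2 ⊕ 12 = 4; E(K, 4) = 1.
C3: P3 ⊕ 1 = 6; E(K, 6) = 3.
C4: P4 ⊕ 3 = 5; E(K, 5) = 2.
C5: P5 ⊕ 2 = 8; E(K, 8) = 13.
C6: P6 ⊕ 13 = 2; E(K, 2) = 7.

C1 = 12, C2 = 1, C3 = 3, C4 = 2, C5 = 13, C6 = 7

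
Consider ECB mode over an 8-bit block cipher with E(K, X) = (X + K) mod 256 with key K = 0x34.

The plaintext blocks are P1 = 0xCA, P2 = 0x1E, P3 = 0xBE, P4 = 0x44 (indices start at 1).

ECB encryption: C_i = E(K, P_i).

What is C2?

C2: E(K, 0x1E) = 0x52.

C2 = 0x52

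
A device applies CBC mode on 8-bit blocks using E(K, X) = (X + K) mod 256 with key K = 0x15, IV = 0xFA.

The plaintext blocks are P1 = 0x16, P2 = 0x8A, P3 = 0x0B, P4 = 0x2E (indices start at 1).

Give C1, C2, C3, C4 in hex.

CBC encryption: C_i = E(K, P_i ⊕ C_{i−1}), with C_{0} = IV.
C1: P1 ⊕ 0xFA = 0xEC; E(K, 0xEC) = 0x01.
C2: P2 ⊕ 0x01 = 0x8B; E(K, 0x8B) = 0xA0.
C3: P3 ⊕ 0xA0 = 0xAB; E(K, 0xAB) = 0xC0.
C4: P4 ⊕ 0xC0 = 0xEE; E(K, 0xEE) = 0x03.

C1 = 0x01, C2 = 0xA0, C3 = 0xC0, C4 = 0x03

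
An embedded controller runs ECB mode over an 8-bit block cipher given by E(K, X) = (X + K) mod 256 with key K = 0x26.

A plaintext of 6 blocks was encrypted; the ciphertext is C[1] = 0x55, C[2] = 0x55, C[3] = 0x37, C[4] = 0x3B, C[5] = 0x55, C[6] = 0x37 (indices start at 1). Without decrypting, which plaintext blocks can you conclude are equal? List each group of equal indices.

ECB encrypts each block independently with the same key, so equal ciphertext blocks imply equal plaintext blocks.
C[1] = C[2] = C[5] = 0x55, so P[1] = P[2] = P[5].
C[3] = C[6] = 0x37, so P[3] = P[6].

P[1] = P[2] = P[5]; P[3] = P[6]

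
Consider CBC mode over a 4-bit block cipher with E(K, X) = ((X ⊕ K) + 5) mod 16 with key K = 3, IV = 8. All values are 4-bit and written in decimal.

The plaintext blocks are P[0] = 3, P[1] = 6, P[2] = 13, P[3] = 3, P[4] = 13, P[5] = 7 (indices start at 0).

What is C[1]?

C[1] = 13

CBC encryption: C_i = E(K, P_i ⊕ C_{i−1}), with C_{−1} = IV.
C[0]: P[0] ⊕ 8 = 11; E(K, 11) = 13.
C[1]: P[1] ⊕ 13 = 11; E(K, 11) = 13.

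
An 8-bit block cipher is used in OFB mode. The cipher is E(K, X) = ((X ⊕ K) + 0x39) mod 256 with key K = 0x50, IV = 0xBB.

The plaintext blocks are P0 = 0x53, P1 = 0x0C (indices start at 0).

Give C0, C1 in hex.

OFB encryption: S_i = E(K, S_{i−1}) with S_{−1} = IV; C_i = P_i ⊕ S_i.
C0: S = E(K, 0xBB) = 0x24; 0x53 ⊕ 0x24 = 0x77.
C1: S = E(K, 0x24) = 0xAD; 0x0C ⊕ 0xAD = 0xA1.

C0 = 0x77, C1 = 0xA1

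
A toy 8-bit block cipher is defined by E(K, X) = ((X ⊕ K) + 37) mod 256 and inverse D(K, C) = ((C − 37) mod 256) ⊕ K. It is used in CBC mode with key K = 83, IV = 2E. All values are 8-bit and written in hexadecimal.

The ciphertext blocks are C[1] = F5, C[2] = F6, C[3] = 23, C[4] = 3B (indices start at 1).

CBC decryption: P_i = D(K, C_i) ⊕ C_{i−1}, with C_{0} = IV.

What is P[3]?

P[3] = 99

P[3]: D(K, 23) = 6F; 6F ⊕ F6 = 99.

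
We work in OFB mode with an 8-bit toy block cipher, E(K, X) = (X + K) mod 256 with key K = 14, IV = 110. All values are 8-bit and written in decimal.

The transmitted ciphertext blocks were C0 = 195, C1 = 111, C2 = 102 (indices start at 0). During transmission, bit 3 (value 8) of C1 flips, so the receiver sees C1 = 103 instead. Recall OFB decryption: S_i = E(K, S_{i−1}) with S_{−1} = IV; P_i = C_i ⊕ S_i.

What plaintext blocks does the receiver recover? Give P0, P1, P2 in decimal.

Only C1 changed, to 103. In OFB, a change in C_i flips the same bit in P_i only; the keystream is unaffected. Decrypting the received ciphertext:
P0: S = E(K, 110) = 124; 195 ⊕ 124 = 191.
P1: S = E(K, 124) = 138; 103 ⊕ 138 = 237.
P2: S = E(K, 138) = 152; 102 ⊕ 152 = 254.
Blocks that differ from the original plaintext: P1.

P0 = 191, P1 = 237, P2 = 254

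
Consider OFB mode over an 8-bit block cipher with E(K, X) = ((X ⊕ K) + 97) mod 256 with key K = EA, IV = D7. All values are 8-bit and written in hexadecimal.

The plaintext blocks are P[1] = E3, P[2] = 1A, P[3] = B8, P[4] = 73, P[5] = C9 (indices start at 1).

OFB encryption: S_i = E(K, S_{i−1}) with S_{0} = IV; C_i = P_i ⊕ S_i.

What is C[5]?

C[1]: S = E(K, D7) = D4; E3 ⊕ D4 = 37.
C[2]: S = E(K, D4) = D5; 1A ⊕ D5 = CF.
C[3]: S = E(K, D5) = D6; B8 ⊕ D6 = 6E.
C[4]: S = E(K, D6) = D3; 73 ⊕ D3 = A0.
C[5]: S = E(K, D3) = D0; C9 ⊕ D0 = 19.

C[5] = 19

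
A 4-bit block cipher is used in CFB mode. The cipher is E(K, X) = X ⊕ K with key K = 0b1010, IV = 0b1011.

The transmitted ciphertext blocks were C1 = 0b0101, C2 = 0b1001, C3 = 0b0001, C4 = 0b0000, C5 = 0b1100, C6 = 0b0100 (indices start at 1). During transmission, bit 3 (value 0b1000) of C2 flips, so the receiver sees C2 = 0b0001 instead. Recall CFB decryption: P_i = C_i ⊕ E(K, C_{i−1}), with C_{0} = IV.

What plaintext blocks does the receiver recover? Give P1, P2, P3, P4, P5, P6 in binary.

P1 = 0b0100, P2 = 0b1110, P3 = 0b1010, P4 = 0b1011, P5 = 0b0110, P6 = 0b0010

Only C2 changed, to 0b0001. In CFB, a change in C_i flips the same bit in P_i and garbles P_{i+1}. Decrypting the received ciphertext:
P1: E(K, 0b1011) = 0b0001; 0b0101 ⊕ 0b0001 = 0b0100.
P2: E(K, 0b0101) = 0b1111; 0b0001 ⊕ 0b1111 = 0b1110.
P3: E(K, 0b0001) = 0b1011; 0b0001 ⊕ 0b1011 = 0b1010.
P4: E(K, 0b0001) = 0b1011; 0b0000 ⊕ 0b1011 = 0b1011.
P5: E(K, 0b0000) = 0b1010; 0b1100 ⊕ 0b1010 = 0b0110.
P6: E(K, 0b1100) = 0b0110; 0b0100 ⊕ 0b0110 = 0b0010.
Blocks that differ from the original plaintext: P2, P3.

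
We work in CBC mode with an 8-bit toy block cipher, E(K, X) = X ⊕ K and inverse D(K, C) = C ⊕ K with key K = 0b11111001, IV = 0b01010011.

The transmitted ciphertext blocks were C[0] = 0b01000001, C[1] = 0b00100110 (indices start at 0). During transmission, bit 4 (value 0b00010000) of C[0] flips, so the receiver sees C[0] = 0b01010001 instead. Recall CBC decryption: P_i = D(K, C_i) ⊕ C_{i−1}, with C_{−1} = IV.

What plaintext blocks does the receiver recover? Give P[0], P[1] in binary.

Only C[0] changed, to 0b01010001. In CBC, a change in C_i garbles P_i and flips the same bit in P_{i+1}. Decrypting the received ciphertext:
P[0]: D(K, 0b01010001) = 0b10101000; 0b10101000 ⊕ 0b01010011 = 0b11111011.
P[1]: D(K, 0b00100110) = 0b11011111; 0b11011111 ⊕ 0b01010001 = 0b10001110.
Blocks that differ from the original plaintext: P[0], P[1].

P[0] = 0b11111011, P[1] = 0b10001110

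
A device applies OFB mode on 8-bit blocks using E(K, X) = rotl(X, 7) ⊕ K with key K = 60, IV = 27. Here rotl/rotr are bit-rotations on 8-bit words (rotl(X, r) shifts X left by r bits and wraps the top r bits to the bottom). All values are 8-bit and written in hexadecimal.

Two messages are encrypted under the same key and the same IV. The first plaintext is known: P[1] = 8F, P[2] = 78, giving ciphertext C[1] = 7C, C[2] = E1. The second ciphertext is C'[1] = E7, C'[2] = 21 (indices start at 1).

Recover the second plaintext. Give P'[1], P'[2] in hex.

In OFB with a reused IV, both messages share the same keystream S_i, so C_i ⊕ C'_i = P_i ⊕ P'_i and thus P'_i = P_i ⊕ C_i ⊕ C'_i.
P'[1]: 8F ⊕ 7C ⊕ E7 = 14.
P'[2]: 78 ⊕ E1 ⊕ 21 = B8.

P'[1] = 14, P'[2] = B8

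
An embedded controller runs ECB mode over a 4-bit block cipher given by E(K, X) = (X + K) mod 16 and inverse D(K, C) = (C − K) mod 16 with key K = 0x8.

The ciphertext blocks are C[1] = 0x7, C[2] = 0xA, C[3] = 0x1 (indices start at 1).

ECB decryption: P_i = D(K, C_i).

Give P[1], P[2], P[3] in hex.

P[1] = 0xF, P[2] = 0x2, P[3] = 0x9

P[1]: D(K, 0x7) = 0xF.
P[2]: D(K, 0xA) = 0x2.
P[3]: D(K, 0x1) = 0x9.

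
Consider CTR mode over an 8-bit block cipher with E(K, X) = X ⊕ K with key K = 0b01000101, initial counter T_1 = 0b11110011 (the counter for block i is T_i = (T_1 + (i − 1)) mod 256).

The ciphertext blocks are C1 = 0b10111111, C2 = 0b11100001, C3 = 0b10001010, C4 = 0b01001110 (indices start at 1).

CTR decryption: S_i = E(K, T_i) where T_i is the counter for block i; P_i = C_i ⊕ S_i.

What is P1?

P1: T = 0b11110011, S = E(K, T) = 0b10110110; 0b10111111 ⊕ 0b10110110 = 0b00001001.

P1 = 0b00001001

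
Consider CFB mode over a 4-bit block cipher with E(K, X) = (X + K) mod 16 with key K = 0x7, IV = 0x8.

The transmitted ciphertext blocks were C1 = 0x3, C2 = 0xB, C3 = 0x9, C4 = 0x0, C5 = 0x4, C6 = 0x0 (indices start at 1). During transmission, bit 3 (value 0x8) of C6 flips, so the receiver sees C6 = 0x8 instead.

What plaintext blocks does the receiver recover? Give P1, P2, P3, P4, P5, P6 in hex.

CFB decryption: P_i = C_i ⊕ E(K, C_{i−1}), with C_{0} = IV.
Only C6 changed, to 0x8. In CFB, a change in C_i flips the same bit in P_i and garbles P_{i+1}. Decrypting the received ciphertext:
P1: E(K, 0x8) = 0xF; 0x3 ⊕ 0xF = 0xC.
P2: E(K, 0x3) = 0xA; 0xB ⊕ 0xA = 0x1.
P3: E(K, 0xB) = 0x2; 0x9 ⊕ 0x2 = 0xB.
P4: E(K, 0x9) = 0x0; 0x0 ⊕ 0x0 = 0x0.
P5: E(K, 0x0) = 0x7; 0x4 ⊕ 0x7 = 0x3.
P6: E(K, 0x4) = 0xB; 0x8 ⊕ 0xB = 0x3.
Blocks that differ from the original plaintext: P6.

P1 = 0xC, P2 = 0x1, P3 = 0xB, P4 = 0x0, P5 = 0x3, P6 = 0x3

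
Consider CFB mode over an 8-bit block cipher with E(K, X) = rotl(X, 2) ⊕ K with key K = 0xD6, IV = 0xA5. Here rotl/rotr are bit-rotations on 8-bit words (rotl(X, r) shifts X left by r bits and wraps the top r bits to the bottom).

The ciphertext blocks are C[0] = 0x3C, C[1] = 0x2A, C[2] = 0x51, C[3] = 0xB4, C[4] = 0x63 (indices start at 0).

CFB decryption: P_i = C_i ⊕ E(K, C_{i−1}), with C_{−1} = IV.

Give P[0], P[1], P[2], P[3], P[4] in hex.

P[0] = 0x7C, P[1] = 0x0C, P[2] = 0x2F, P[3] = 0x27, P[4] = 0x67

P[0]: E(K, 0xA5) = 0x40; 0x3C ⊕ 0x40 = 0x7C.
P[1]: E(K, 0x3C) = 0x26; 0x2A ⊕ 0x26 = 0x0C.
P[2]: E(K, 0x2A) = 0x7E; 0x51 ⊕ 0x7E = 0x2F.
P[3]: E(K, 0x51) = 0x93; 0xB4 ⊕ 0x93 = 0x27.
P[4]: E(K, 0xB4) = 0x04; 0x63 ⊕ 0x04 = 0x67.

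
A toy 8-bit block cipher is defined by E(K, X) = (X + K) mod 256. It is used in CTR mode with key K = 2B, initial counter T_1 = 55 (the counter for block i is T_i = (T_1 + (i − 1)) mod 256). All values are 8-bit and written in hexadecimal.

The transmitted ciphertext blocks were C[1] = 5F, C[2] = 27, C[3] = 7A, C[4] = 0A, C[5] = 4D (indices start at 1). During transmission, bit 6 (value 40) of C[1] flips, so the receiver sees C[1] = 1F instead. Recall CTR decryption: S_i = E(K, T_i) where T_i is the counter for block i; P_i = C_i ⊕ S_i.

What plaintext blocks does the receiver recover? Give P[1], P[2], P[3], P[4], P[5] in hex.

Only C[1] changed, to 1F. In CTR, a change in C_i flips the same bit in P_i only; the keystream is unaffected. Decrypting the received ciphertext:
P[1]: T = 55, S = E(K, T) = 80; 1F ⊕ 80 = 9F.
P[2]: T = 56, S = E(K, T) = 81; 27 ⊕ 81 = A6.
P[3]: T = 57, S = E(K, T) = 82; 7A ⊕ 82 = F8.
P[4]: T = 58, S = E(K, T) = 83; 0A ⊕ 83 = 89.
P[5]: T = 59, S = E(K, T) = 84; 4D ⊕ 84 = C9.
Blocks that differ from the original plaintext: P[1].

P[1] = 9F, P[2] = A6, P[3] = F8, P[4] = 89, P[5] = C9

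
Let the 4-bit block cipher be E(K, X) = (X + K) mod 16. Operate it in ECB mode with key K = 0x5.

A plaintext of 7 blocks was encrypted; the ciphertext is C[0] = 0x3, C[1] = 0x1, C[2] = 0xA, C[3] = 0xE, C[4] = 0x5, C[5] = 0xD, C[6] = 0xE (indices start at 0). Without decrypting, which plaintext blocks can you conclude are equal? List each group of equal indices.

ECB encrypts each block independently with the same key, so equal ciphertext blocks imply equal plaintext blocks.
C[3] = C[6] = 0xE, so P[3] = P[6].

P[3] = P[6]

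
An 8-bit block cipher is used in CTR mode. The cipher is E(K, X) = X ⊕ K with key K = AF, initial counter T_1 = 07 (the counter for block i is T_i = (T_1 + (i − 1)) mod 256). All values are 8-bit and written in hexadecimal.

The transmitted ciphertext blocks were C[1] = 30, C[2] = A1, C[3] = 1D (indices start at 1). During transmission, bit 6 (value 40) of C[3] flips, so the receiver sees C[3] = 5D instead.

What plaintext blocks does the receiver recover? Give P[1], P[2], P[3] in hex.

CTR decryption: S_i = E(K, T_i) where T_i is the counter for block i; P_i = C_i ⊕ S_i.
Only C[3] changed, to 5D. In CTR, a change in C_i flips the same bit in P_i only; the keystream is unaffected. Decrypting the received ciphertext:
P[1]: T = 07, S = E(K, T) = A8; 30 ⊕ A8 = 98.
P[2]: T = 08, S = E(K, T) = A7; A1 ⊕ A7 = 06.
P[3]: T = 09, S = E(K, T) = A6; 5D ⊕ A6 = FB.
Blocks that differ from the original plaintext: P[3].

P[1] = 98, P[2] = 06, P[3] = FB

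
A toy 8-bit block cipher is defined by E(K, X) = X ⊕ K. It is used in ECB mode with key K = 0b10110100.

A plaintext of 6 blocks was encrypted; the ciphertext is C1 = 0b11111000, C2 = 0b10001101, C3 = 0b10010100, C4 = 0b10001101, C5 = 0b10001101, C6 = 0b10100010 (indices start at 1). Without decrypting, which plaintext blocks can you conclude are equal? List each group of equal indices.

P2 = P4 = P5

ECB encrypts each block independently with the same key, so equal ciphertext blocks imply equal plaintext blocks.
C2 = C4 = C5 = 0b10001101, so P2 = P4 = P5.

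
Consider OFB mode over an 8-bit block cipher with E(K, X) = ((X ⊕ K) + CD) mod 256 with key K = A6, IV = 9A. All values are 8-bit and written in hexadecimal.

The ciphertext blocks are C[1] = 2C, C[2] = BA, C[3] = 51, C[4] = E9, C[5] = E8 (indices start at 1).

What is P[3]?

P[3] = F6

OFB decryption: S_i = E(K, S_{i−1}) with S_{0} = IV; P_i = C_i ⊕ S_i.
P[1]: S = E(K, 9A) = 09; 2C ⊕ 09 = 25.
P[2]: S = E(K, 09) = 7C; BA ⊕ 7C = C6.
P[3]: S = E(K, 7C) = A7; 51 ⊕ A7 = F6.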